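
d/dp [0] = 0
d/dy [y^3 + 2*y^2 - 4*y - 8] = 3*y^2 + 4*y - 4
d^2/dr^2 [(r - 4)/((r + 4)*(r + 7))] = 2*(r^3 - 12*r^2 - 216*r - 680)/(r^6 + 33*r^5 + 447*r^4 + 3179*r^3 + 12516*r^2 + 25872*r + 21952)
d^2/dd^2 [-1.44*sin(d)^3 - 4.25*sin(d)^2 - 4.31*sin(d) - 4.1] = 5.39*sin(d) - 3.24*sin(3*d) - 8.5*cos(2*d)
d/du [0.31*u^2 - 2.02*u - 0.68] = 0.62*u - 2.02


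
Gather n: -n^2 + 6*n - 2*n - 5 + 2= -n^2 + 4*n - 3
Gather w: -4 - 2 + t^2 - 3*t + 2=t^2 - 3*t - 4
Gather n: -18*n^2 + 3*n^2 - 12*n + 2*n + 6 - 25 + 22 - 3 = -15*n^2 - 10*n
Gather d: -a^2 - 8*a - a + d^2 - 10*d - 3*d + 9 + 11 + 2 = -a^2 - 9*a + d^2 - 13*d + 22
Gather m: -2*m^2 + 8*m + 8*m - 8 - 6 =-2*m^2 + 16*m - 14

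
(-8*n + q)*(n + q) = -8*n^2 - 7*n*q + q^2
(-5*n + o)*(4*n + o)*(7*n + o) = -140*n^3 - 27*n^2*o + 6*n*o^2 + o^3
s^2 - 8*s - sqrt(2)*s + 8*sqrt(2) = (s - 8)*(s - sqrt(2))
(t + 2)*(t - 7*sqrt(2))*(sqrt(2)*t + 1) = sqrt(2)*t^3 - 13*t^2 + 2*sqrt(2)*t^2 - 26*t - 7*sqrt(2)*t - 14*sqrt(2)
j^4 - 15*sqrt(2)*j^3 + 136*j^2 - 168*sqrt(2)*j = j*(j - 7*sqrt(2))*(j - 6*sqrt(2))*(j - 2*sqrt(2))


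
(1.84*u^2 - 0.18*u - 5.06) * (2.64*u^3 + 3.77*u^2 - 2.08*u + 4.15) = 4.8576*u^5 + 6.4616*u^4 - 17.8642*u^3 - 11.0658*u^2 + 9.7778*u - 20.999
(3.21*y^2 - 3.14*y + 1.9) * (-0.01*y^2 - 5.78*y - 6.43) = -0.0321*y^4 - 18.5224*y^3 - 2.5101*y^2 + 9.2082*y - 12.217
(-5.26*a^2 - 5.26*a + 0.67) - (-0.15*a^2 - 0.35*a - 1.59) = -5.11*a^2 - 4.91*a + 2.26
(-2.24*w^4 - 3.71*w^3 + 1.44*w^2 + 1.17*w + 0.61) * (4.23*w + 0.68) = -9.4752*w^5 - 17.2165*w^4 + 3.5684*w^3 + 5.9283*w^2 + 3.3759*w + 0.4148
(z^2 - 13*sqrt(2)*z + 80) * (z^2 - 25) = z^4 - 13*sqrt(2)*z^3 + 55*z^2 + 325*sqrt(2)*z - 2000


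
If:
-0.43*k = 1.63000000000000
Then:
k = -3.79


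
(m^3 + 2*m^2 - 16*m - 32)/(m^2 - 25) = (m^3 + 2*m^2 - 16*m - 32)/(m^2 - 25)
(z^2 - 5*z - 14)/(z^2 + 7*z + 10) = (z - 7)/(z + 5)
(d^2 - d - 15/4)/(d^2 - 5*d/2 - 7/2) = (-4*d^2 + 4*d + 15)/(2*(-2*d^2 + 5*d + 7))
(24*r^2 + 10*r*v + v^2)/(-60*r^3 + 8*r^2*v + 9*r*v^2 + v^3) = (-4*r - v)/(10*r^2 - 3*r*v - v^2)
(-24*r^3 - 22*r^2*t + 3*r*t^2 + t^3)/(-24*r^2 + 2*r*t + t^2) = r + t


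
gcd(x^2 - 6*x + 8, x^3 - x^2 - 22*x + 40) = x^2 - 6*x + 8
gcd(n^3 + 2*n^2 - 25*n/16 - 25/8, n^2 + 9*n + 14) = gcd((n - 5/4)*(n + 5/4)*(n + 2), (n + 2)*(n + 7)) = n + 2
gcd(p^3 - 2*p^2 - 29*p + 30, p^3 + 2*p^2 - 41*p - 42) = p - 6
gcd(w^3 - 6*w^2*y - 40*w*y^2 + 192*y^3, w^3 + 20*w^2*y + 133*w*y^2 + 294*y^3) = w + 6*y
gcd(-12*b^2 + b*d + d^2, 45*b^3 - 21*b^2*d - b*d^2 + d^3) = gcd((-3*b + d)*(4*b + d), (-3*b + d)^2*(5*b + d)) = 3*b - d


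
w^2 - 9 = (w - 3)*(w + 3)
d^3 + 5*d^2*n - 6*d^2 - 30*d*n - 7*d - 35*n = (d - 7)*(d + 1)*(d + 5*n)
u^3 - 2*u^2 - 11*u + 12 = (u - 4)*(u - 1)*(u + 3)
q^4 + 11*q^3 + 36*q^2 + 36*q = q*(q + 2)*(q + 3)*(q + 6)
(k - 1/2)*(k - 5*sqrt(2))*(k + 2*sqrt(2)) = k^3 - 3*sqrt(2)*k^2 - k^2/2 - 20*k + 3*sqrt(2)*k/2 + 10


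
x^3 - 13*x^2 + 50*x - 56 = (x - 7)*(x - 4)*(x - 2)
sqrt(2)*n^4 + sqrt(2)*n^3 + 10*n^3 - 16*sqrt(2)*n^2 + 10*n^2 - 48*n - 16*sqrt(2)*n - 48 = (n - 2*sqrt(2))*(n + sqrt(2))*(n + 6*sqrt(2))*(sqrt(2)*n + sqrt(2))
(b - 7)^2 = b^2 - 14*b + 49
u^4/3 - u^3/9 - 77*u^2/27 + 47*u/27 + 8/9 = (u/3 + 1)*(u - 8/3)*(u - 1)*(u + 1/3)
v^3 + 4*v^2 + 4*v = v*(v + 2)^2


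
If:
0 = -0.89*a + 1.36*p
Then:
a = 1.52808988764045*p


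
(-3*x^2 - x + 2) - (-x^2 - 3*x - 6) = -2*x^2 + 2*x + 8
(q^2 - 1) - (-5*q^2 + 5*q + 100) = 6*q^2 - 5*q - 101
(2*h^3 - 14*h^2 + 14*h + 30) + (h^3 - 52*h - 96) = 3*h^3 - 14*h^2 - 38*h - 66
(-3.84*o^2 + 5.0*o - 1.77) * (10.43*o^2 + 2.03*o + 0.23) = -40.0512*o^4 + 44.3548*o^3 - 9.1943*o^2 - 2.4431*o - 0.4071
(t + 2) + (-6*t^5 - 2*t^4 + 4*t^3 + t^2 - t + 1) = -6*t^5 - 2*t^4 + 4*t^3 + t^2 + 3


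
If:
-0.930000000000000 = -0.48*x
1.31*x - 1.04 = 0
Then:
No Solution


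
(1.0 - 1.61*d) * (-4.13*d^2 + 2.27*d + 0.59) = 6.6493*d^3 - 7.7847*d^2 + 1.3201*d + 0.59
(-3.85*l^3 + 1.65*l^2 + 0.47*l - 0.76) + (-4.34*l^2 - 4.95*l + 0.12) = -3.85*l^3 - 2.69*l^2 - 4.48*l - 0.64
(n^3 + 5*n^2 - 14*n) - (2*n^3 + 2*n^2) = -n^3 + 3*n^2 - 14*n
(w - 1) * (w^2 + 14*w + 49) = w^3 + 13*w^2 + 35*w - 49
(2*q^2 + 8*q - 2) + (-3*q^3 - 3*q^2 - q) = -3*q^3 - q^2 + 7*q - 2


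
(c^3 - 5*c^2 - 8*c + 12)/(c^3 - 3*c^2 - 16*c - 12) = (c - 1)/(c + 1)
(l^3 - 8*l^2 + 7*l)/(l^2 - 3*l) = (l^2 - 8*l + 7)/(l - 3)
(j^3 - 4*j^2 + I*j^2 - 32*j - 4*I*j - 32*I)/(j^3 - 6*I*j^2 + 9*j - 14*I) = (j^3 + j^2*(-4 + I) - 4*j*(8 + I) - 32*I)/(j^3 - 6*I*j^2 + 9*j - 14*I)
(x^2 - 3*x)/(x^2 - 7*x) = (x - 3)/(x - 7)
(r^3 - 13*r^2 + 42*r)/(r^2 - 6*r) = r - 7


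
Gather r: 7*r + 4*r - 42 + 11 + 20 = 11*r - 11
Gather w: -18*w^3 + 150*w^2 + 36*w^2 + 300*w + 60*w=-18*w^3 + 186*w^2 + 360*w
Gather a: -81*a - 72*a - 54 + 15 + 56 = 17 - 153*a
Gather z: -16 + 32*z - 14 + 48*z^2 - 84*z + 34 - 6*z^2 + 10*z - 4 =42*z^2 - 42*z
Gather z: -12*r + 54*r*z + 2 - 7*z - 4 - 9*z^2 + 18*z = -12*r - 9*z^2 + z*(54*r + 11) - 2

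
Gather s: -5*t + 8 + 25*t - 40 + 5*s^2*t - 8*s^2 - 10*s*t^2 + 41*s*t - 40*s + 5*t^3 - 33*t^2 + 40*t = s^2*(5*t - 8) + s*(-10*t^2 + 41*t - 40) + 5*t^3 - 33*t^2 + 60*t - 32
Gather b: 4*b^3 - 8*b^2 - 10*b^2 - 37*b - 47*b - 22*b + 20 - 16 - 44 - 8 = 4*b^3 - 18*b^2 - 106*b - 48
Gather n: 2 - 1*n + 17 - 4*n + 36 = 55 - 5*n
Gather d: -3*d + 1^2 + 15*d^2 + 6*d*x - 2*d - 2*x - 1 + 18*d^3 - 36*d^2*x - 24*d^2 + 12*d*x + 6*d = 18*d^3 + d^2*(-36*x - 9) + d*(18*x + 1) - 2*x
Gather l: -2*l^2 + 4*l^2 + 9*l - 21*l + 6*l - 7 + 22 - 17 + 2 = 2*l^2 - 6*l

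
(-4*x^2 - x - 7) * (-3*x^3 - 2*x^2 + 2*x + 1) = 12*x^5 + 11*x^4 + 15*x^3 + 8*x^2 - 15*x - 7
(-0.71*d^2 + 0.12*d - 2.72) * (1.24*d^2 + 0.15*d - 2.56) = -0.8804*d^4 + 0.0423*d^3 - 1.5372*d^2 - 0.7152*d + 6.9632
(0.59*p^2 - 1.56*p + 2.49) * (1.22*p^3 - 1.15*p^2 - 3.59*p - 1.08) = 0.7198*p^5 - 2.5817*p^4 + 2.7137*p^3 + 2.0997*p^2 - 7.2543*p - 2.6892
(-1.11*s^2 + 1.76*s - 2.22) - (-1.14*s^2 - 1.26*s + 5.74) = 0.0299999999999998*s^2 + 3.02*s - 7.96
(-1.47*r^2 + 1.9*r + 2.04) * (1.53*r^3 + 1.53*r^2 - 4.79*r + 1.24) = -2.2491*r^5 + 0.6579*r^4 + 13.0695*r^3 - 7.8026*r^2 - 7.4156*r + 2.5296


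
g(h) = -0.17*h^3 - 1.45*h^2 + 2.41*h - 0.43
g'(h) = -0.51*h^2 - 2.9*h + 2.41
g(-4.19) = -23.48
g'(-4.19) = 5.61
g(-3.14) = -17.03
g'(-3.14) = 6.49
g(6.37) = -87.86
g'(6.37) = -36.76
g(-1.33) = -5.80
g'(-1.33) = 5.36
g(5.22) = -51.54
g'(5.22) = -26.62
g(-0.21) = -1.00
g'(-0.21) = 3.00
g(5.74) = -66.52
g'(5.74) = -31.04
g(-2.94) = -15.73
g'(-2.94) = 6.53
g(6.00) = -74.89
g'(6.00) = -33.35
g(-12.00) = 55.61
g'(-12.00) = -36.23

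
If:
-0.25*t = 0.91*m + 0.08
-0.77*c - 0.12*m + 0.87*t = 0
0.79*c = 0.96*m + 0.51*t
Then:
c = -0.15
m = -0.05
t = -0.14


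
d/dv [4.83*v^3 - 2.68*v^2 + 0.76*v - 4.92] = 14.49*v^2 - 5.36*v + 0.76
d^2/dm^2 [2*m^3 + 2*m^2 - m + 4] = 12*m + 4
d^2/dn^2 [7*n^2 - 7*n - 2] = 14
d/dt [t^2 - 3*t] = 2*t - 3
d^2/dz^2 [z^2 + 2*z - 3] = 2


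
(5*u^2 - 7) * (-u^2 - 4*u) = -5*u^4 - 20*u^3 + 7*u^2 + 28*u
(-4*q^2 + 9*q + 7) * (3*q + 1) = -12*q^3 + 23*q^2 + 30*q + 7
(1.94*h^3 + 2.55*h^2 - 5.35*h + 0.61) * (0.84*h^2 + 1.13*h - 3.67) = 1.6296*h^5 + 4.3342*h^4 - 8.7323*h^3 - 14.8916*h^2 + 20.3238*h - 2.2387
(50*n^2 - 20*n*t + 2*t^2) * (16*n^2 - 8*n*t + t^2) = 800*n^4 - 720*n^3*t + 242*n^2*t^2 - 36*n*t^3 + 2*t^4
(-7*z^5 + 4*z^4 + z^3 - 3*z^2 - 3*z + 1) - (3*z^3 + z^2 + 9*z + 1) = -7*z^5 + 4*z^4 - 2*z^3 - 4*z^2 - 12*z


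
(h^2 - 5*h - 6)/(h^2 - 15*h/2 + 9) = 2*(h + 1)/(2*h - 3)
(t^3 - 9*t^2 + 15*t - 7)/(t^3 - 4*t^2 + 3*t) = (t^2 - 8*t + 7)/(t*(t - 3))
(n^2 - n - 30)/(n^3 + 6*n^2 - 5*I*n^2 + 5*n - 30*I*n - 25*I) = (n - 6)/(n^2 + n*(1 - 5*I) - 5*I)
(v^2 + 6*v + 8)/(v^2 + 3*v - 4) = (v + 2)/(v - 1)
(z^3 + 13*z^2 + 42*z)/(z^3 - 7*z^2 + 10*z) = (z^2 + 13*z + 42)/(z^2 - 7*z + 10)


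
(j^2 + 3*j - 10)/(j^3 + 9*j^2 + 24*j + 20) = (j - 2)/(j^2 + 4*j + 4)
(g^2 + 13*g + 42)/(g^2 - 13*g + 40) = (g^2 + 13*g + 42)/(g^2 - 13*g + 40)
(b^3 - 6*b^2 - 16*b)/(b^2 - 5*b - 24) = b*(b + 2)/(b + 3)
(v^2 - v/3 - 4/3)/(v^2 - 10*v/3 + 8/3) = (v + 1)/(v - 2)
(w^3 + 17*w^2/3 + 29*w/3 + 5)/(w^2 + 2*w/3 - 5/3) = (w^2 + 4*w + 3)/(w - 1)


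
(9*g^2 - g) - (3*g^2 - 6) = 6*g^2 - g + 6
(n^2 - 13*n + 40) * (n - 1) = n^3 - 14*n^2 + 53*n - 40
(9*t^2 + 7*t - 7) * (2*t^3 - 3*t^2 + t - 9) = 18*t^5 - 13*t^4 - 26*t^3 - 53*t^2 - 70*t + 63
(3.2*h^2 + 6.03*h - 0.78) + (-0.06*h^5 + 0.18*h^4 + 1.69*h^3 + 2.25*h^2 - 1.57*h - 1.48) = -0.06*h^5 + 0.18*h^4 + 1.69*h^3 + 5.45*h^2 + 4.46*h - 2.26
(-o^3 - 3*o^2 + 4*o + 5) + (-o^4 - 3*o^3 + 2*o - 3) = -o^4 - 4*o^3 - 3*o^2 + 6*o + 2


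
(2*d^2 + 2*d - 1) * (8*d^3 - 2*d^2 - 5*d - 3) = 16*d^5 + 12*d^4 - 22*d^3 - 14*d^2 - d + 3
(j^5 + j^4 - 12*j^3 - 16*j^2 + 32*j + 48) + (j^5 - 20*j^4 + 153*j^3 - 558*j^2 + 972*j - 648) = 2*j^5 - 19*j^4 + 141*j^3 - 574*j^2 + 1004*j - 600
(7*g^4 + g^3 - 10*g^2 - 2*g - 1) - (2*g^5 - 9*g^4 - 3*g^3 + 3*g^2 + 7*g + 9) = -2*g^5 + 16*g^4 + 4*g^3 - 13*g^2 - 9*g - 10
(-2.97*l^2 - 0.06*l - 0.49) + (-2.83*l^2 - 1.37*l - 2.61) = -5.8*l^2 - 1.43*l - 3.1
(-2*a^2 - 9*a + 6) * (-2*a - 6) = 4*a^3 + 30*a^2 + 42*a - 36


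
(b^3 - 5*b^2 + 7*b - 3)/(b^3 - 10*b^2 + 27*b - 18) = (b - 1)/(b - 6)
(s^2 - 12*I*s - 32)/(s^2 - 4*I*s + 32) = (s - 4*I)/(s + 4*I)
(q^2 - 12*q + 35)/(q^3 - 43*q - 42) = (q - 5)/(q^2 + 7*q + 6)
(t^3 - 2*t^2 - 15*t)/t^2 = t - 2 - 15/t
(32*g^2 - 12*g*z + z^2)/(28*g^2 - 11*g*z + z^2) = (-8*g + z)/(-7*g + z)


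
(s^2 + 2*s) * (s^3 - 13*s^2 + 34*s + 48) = s^5 - 11*s^4 + 8*s^3 + 116*s^2 + 96*s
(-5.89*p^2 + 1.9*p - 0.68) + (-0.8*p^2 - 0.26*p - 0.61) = -6.69*p^2 + 1.64*p - 1.29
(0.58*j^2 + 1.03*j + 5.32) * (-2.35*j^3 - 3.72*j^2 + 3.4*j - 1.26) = -1.363*j^5 - 4.5781*j^4 - 14.3616*j^3 - 17.0192*j^2 + 16.7902*j - 6.7032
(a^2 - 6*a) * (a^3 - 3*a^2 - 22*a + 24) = a^5 - 9*a^4 - 4*a^3 + 156*a^2 - 144*a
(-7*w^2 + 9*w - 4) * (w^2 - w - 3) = -7*w^4 + 16*w^3 + 8*w^2 - 23*w + 12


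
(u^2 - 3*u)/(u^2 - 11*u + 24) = u/(u - 8)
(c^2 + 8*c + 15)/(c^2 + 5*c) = (c + 3)/c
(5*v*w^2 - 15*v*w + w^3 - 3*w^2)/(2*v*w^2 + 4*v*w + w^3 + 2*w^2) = (5*v*w - 15*v + w^2 - 3*w)/(2*v*w + 4*v + w^2 + 2*w)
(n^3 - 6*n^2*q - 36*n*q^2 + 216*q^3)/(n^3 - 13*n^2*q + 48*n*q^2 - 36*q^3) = (-n - 6*q)/(-n + q)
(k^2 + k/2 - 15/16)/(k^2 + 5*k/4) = (k - 3/4)/k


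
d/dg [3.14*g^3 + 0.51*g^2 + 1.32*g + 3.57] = 9.42*g^2 + 1.02*g + 1.32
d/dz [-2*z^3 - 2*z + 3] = -6*z^2 - 2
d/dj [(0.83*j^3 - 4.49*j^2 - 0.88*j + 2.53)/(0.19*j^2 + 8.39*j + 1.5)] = (0.1577*j^4 + 13.9274*j^3 - 33.7689*j^2 - 14.4314*j - 22.5467)/(0.0361*j^4 + 3.1882*j^3 + 70.9621*j^2 + 25.17*j + 2.25)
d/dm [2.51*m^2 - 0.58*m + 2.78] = 5.02*m - 0.58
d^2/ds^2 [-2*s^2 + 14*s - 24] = -4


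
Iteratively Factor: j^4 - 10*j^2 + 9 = (j + 1)*(j^3 - j^2 - 9*j + 9) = (j + 1)*(j + 3)*(j^2 - 4*j + 3) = (j - 3)*(j + 1)*(j + 3)*(j - 1)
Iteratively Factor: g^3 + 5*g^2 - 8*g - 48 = (g + 4)*(g^2 + g - 12) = (g - 3)*(g + 4)*(g + 4)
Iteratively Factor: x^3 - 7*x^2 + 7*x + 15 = (x - 5)*(x^2 - 2*x - 3) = (x - 5)*(x + 1)*(x - 3)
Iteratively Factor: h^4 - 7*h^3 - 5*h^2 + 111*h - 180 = (h - 3)*(h^3 - 4*h^2 - 17*h + 60) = (h - 3)^2*(h^2 - h - 20) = (h - 5)*(h - 3)^2*(h + 4)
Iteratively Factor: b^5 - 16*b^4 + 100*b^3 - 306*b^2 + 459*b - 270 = (b - 3)*(b^4 - 13*b^3 + 61*b^2 - 123*b + 90) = (b - 3)*(b - 2)*(b^3 - 11*b^2 + 39*b - 45) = (b - 3)^2*(b - 2)*(b^2 - 8*b + 15) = (b - 5)*(b - 3)^2*(b - 2)*(b - 3)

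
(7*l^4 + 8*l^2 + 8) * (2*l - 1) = 14*l^5 - 7*l^4 + 16*l^3 - 8*l^2 + 16*l - 8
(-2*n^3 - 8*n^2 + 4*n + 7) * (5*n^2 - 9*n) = -10*n^5 - 22*n^4 + 92*n^3 - n^2 - 63*n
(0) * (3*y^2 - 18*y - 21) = 0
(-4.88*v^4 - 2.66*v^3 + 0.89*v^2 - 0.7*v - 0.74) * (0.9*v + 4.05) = -4.392*v^5 - 22.158*v^4 - 9.972*v^3 + 2.9745*v^2 - 3.501*v - 2.997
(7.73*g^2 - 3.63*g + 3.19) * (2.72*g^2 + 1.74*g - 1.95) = 21.0256*g^4 + 3.5766*g^3 - 12.7129*g^2 + 12.6291*g - 6.2205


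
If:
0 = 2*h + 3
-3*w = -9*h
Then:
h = -3/2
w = -9/2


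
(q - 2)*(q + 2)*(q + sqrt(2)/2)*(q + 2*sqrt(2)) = q^4 + 5*sqrt(2)*q^3/2 - 2*q^2 - 10*sqrt(2)*q - 8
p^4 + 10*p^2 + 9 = (p - 3*I)*(p - I)*(p + I)*(p + 3*I)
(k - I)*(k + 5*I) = k^2 + 4*I*k + 5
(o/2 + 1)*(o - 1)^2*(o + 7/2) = o^4/2 + 7*o^3/4 - 3*o^2/2 - 17*o/4 + 7/2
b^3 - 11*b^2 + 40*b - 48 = (b - 4)^2*(b - 3)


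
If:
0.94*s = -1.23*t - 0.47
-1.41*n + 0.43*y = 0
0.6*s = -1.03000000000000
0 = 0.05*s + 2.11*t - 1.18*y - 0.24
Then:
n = 0.42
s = -1.72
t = 0.93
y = 1.39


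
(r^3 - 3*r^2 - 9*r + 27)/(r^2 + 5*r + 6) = (r^2 - 6*r + 9)/(r + 2)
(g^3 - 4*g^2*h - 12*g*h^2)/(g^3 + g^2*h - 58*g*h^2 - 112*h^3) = g*(g - 6*h)/(g^2 - g*h - 56*h^2)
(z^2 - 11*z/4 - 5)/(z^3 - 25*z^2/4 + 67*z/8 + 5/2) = 2*(4*z + 5)/(8*z^2 - 18*z - 5)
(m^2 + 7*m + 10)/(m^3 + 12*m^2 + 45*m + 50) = 1/(m + 5)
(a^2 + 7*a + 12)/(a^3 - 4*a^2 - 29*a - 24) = (a + 4)/(a^2 - 7*a - 8)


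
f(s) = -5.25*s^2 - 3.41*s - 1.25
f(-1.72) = -10.92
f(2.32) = -37.42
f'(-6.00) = 59.59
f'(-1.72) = 14.65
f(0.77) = -6.99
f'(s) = -10.5*s - 3.41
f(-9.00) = -395.81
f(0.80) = -7.34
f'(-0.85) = 5.52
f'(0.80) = -11.81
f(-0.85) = -2.14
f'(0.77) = -11.50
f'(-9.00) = 91.09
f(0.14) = -1.83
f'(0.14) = -4.88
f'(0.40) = -7.61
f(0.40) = -3.45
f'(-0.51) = 1.94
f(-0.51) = -0.88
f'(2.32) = -27.77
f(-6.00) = -169.79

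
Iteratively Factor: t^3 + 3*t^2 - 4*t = (t - 1)*(t^2 + 4*t) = (t - 1)*(t + 4)*(t)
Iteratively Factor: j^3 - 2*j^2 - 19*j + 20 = (j - 5)*(j^2 + 3*j - 4) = (j - 5)*(j + 4)*(j - 1)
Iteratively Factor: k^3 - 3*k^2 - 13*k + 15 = (k + 3)*(k^2 - 6*k + 5) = (k - 1)*(k + 3)*(k - 5)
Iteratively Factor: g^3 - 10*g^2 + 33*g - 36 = (g - 3)*(g^2 - 7*g + 12) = (g - 4)*(g - 3)*(g - 3)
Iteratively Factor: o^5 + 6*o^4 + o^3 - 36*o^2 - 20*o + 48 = (o - 2)*(o^4 + 8*o^3 + 17*o^2 - 2*o - 24) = (o - 2)*(o + 4)*(o^3 + 4*o^2 + o - 6) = (o - 2)*(o + 2)*(o + 4)*(o^2 + 2*o - 3) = (o - 2)*(o + 2)*(o + 3)*(o + 4)*(o - 1)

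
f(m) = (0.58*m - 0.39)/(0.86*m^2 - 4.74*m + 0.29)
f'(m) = (4.74 - 1.72*m)*(0.58*m - 0.39)/(0.86*m^2 - 4.74*m + 0.29)^2 + 0.58/(0.86*m^2 - 4.74*m + 0.29)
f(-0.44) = -0.25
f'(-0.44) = -0.32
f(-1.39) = -0.14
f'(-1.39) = -0.05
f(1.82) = -0.12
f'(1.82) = -0.07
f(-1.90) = -0.12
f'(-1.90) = -0.03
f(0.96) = -0.05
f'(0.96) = -0.12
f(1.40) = -0.09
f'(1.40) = -0.08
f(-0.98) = -0.17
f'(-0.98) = -0.08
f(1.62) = -0.11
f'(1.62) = -0.07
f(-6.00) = -0.06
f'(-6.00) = -0.01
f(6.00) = 1.10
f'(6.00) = -1.98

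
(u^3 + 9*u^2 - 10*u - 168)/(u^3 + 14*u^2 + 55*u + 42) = (u - 4)/(u + 1)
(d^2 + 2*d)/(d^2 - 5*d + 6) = d*(d + 2)/(d^2 - 5*d + 6)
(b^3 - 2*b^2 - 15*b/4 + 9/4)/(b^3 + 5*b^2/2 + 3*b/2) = (2*b^2 - 7*b + 3)/(2*b*(b + 1))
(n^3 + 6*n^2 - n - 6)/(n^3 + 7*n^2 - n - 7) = (n + 6)/(n + 7)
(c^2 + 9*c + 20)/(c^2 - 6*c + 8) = (c^2 + 9*c + 20)/(c^2 - 6*c + 8)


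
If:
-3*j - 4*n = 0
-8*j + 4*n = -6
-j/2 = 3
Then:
No Solution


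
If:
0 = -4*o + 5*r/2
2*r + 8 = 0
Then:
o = -5/2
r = -4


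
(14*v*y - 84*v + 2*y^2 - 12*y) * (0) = 0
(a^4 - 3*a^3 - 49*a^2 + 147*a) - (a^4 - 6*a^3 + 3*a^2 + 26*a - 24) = 3*a^3 - 52*a^2 + 121*a + 24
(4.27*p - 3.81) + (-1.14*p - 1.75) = 3.13*p - 5.56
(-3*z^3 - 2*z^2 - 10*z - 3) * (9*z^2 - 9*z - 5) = -27*z^5 + 9*z^4 - 57*z^3 + 73*z^2 + 77*z + 15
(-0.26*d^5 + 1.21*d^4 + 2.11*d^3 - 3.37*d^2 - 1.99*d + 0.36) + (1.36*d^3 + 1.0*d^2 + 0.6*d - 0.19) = -0.26*d^5 + 1.21*d^4 + 3.47*d^3 - 2.37*d^2 - 1.39*d + 0.17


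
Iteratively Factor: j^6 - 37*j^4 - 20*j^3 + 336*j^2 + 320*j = (j)*(j^5 - 37*j^3 - 20*j^2 + 336*j + 320) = j*(j - 5)*(j^4 + 5*j^3 - 12*j^2 - 80*j - 64) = j*(j - 5)*(j + 1)*(j^3 + 4*j^2 - 16*j - 64) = j*(j - 5)*(j + 1)*(j + 4)*(j^2 - 16) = j*(j - 5)*(j - 4)*(j + 1)*(j + 4)*(j + 4)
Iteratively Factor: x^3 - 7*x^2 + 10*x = (x - 5)*(x^2 - 2*x) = (x - 5)*(x - 2)*(x)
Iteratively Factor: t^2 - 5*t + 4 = (t - 1)*(t - 4)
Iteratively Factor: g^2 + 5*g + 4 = (g + 1)*(g + 4)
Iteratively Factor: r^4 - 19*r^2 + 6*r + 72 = (r - 3)*(r^3 + 3*r^2 - 10*r - 24) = (r - 3)^2*(r^2 + 6*r + 8) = (r - 3)^2*(r + 4)*(r + 2)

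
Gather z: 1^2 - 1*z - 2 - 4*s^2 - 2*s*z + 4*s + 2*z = -4*s^2 + 4*s + z*(1 - 2*s) - 1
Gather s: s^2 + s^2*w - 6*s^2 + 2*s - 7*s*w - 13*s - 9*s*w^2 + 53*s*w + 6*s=s^2*(w - 5) + s*(-9*w^2 + 46*w - 5)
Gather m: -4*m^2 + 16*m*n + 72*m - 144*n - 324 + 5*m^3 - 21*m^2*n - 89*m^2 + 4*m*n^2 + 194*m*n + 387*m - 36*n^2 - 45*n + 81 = 5*m^3 + m^2*(-21*n - 93) + m*(4*n^2 + 210*n + 459) - 36*n^2 - 189*n - 243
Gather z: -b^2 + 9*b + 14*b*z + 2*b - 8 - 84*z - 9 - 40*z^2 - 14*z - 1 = -b^2 + 11*b - 40*z^2 + z*(14*b - 98) - 18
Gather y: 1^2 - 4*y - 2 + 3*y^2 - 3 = 3*y^2 - 4*y - 4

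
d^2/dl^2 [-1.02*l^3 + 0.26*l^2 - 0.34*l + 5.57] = 0.52 - 6.12*l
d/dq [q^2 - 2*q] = 2*q - 2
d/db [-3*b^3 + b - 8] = 1 - 9*b^2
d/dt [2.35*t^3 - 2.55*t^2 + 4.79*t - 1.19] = 7.05*t^2 - 5.1*t + 4.79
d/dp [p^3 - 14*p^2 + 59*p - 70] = 3*p^2 - 28*p + 59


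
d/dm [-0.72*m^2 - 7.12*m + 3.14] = -1.44*m - 7.12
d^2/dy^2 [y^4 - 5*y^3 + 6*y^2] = 12*y^2 - 30*y + 12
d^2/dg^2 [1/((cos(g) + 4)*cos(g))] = (-(1 - cos(2*g))^2 + 15*cos(g) - 9*cos(2*g) - 3*cos(3*g) + 27)/((cos(g) + 4)^3*cos(g)^3)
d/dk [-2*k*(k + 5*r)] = -4*k - 10*r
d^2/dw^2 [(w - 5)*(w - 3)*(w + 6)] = 6*w - 4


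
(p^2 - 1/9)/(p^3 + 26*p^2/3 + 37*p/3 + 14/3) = (9*p^2 - 1)/(3*(3*p^3 + 26*p^2 + 37*p + 14))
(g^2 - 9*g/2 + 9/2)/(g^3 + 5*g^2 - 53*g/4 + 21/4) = 2*(g - 3)/(2*g^2 + 13*g - 7)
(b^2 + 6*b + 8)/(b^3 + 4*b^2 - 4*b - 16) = 1/(b - 2)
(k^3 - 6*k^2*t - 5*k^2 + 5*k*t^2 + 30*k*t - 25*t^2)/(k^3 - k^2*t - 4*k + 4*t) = (k^2 - 5*k*t - 5*k + 25*t)/(k^2 - 4)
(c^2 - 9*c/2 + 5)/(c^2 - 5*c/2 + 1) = (2*c - 5)/(2*c - 1)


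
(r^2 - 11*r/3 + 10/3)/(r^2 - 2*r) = (r - 5/3)/r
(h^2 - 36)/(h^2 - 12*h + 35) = (h^2 - 36)/(h^2 - 12*h + 35)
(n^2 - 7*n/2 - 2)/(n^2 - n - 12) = (n + 1/2)/(n + 3)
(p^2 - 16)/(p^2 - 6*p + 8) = (p + 4)/(p - 2)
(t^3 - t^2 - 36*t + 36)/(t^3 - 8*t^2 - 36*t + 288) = (t - 1)/(t - 8)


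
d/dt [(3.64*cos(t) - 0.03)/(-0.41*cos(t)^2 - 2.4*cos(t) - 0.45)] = (-1.4924*cos(t)^2 + 0.0245999999999995*cos(t) + 1.71)*sin(t)/(0.1681*cos(t)^4 + 1.968*cos(t)^3 + 6.129*cos(t)^2 + 2.16*cos(t) + 0.2025)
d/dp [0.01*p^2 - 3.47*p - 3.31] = 0.02*p - 3.47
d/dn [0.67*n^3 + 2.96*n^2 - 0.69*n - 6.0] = 2.01*n^2 + 5.92*n - 0.69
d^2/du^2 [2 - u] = 0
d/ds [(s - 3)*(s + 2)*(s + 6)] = 3*s^2 + 10*s - 12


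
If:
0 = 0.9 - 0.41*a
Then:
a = 2.20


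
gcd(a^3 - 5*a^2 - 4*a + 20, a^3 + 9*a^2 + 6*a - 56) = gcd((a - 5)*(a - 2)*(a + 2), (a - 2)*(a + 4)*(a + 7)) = a - 2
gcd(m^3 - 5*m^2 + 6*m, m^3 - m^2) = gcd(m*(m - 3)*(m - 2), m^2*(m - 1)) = m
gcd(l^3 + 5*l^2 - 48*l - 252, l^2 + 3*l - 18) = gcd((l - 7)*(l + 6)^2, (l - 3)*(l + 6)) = l + 6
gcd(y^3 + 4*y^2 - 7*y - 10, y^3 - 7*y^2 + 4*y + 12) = y^2 - y - 2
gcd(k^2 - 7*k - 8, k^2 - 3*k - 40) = k - 8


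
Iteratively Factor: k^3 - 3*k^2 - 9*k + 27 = (k + 3)*(k^2 - 6*k + 9) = (k - 3)*(k + 3)*(k - 3)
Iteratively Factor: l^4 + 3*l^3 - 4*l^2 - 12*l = (l + 2)*(l^3 + l^2 - 6*l) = (l + 2)*(l + 3)*(l^2 - 2*l) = (l - 2)*(l + 2)*(l + 3)*(l)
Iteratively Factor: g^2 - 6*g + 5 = (g - 5)*(g - 1)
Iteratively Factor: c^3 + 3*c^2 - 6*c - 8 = (c + 1)*(c^2 + 2*c - 8) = (c - 2)*(c + 1)*(c + 4)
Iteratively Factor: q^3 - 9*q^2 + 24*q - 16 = (q - 4)*(q^2 - 5*q + 4) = (q - 4)^2*(q - 1)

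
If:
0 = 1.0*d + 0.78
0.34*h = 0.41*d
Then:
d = -0.78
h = -0.94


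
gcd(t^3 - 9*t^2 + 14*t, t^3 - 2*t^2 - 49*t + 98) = t^2 - 9*t + 14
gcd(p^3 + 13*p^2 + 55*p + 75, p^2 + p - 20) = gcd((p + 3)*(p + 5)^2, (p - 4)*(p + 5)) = p + 5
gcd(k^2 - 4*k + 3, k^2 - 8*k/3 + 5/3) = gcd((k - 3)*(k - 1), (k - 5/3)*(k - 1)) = k - 1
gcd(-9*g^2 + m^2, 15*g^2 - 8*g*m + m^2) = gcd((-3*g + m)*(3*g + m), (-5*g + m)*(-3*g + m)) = 3*g - m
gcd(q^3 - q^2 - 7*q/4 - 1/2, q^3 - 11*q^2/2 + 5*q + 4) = q^2 - 3*q/2 - 1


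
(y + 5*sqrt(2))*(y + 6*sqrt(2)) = y^2 + 11*sqrt(2)*y + 60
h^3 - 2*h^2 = h^2*(h - 2)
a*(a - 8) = a^2 - 8*a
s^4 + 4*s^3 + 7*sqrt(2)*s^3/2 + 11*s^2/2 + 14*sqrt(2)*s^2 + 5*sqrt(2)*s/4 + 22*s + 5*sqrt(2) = (s + 4)*(s + sqrt(2)/2)^2*(s + 5*sqrt(2)/2)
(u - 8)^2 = u^2 - 16*u + 64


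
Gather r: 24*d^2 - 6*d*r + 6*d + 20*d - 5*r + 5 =24*d^2 + 26*d + r*(-6*d - 5) + 5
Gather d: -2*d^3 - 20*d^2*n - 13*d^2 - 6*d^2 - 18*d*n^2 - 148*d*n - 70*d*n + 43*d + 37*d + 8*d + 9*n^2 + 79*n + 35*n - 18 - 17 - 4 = -2*d^3 + d^2*(-20*n - 19) + d*(-18*n^2 - 218*n + 88) + 9*n^2 + 114*n - 39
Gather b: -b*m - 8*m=-b*m - 8*m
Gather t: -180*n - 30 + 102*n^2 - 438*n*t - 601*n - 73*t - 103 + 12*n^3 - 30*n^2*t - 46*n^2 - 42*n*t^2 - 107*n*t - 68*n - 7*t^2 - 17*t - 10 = 12*n^3 + 56*n^2 - 849*n + t^2*(-42*n - 7) + t*(-30*n^2 - 545*n - 90) - 143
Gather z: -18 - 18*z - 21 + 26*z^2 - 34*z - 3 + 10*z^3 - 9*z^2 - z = 10*z^3 + 17*z^2 - 53*z - 42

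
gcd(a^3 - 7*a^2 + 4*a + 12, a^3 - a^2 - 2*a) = a^2 - a - 2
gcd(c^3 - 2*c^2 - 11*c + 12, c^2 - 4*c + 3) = c - 1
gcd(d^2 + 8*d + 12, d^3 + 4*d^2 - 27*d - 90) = d + 6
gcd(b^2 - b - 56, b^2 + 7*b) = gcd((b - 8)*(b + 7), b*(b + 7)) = b + 7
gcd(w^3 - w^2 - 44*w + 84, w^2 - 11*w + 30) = w - 6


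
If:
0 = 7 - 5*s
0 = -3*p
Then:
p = 0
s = 7/5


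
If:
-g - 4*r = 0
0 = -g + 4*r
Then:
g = 0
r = 0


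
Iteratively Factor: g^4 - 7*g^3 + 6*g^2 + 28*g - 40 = (g - 5)*(g^3 - 2*g^2 - 4*g + 8) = (g - 5)*(g + 2)*(g^2 - 4*g + 4) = (g - 5)*(g - 2)*(g + 2)*(g - 2)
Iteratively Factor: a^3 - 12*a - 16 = (a + 2)*(a^2 - 2*a - 8) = (a + 2)^2*(a - 4)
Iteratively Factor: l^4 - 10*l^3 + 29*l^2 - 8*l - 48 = (l - 3)*(l^3 - 7*l^2 + 8*l + 16) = (l - 4)*(l - 3)*(l^2 - 3*l - 4) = (l - 4)*(l - 3)*(l + 1)*(l - 4)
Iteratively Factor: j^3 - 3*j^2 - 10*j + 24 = (j - 4)*(j^2 + j - 6) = (j - 4)*(j - 2)*(j + 3)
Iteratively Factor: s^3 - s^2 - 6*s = (s - 3)*(s^2 + 2*s) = (s - 3)*(s + 2)*(s)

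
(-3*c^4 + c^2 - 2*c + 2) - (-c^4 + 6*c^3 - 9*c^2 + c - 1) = -2*c^4 - 6*c^3 + 10*c^2 - 3*c + 3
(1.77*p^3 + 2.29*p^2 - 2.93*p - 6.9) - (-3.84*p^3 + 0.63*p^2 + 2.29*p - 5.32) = 5.61*p^3 + 1.66*p^2 - 5.22*p - 1.58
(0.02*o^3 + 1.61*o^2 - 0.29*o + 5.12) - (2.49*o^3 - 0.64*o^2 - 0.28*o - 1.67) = -2.47*o^3 + 2.25*o^2 - 0.00999999999999995*o + 6.79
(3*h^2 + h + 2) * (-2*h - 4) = -6*h^3 - 14*h^2 - 8*h - 8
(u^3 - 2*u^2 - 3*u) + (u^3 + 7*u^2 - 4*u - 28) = 2*u^3 + 5*u^2 - 7*u - 28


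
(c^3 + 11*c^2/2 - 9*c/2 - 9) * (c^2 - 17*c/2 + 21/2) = c^5 - 3*c^4 - 163*c^3/4 + 87*c^2 + 117*c/4 - 189/2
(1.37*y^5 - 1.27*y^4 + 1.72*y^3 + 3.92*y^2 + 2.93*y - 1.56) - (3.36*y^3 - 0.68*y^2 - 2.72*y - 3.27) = 1.37*y^5 - 1.27*y^4 - 1.64*y^3 + 4.6*y^2 + 5.65*y + 1.71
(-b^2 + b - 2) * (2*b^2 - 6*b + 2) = -2*b^4 + 8*b^3 - 12*b^2 + 14*b - 4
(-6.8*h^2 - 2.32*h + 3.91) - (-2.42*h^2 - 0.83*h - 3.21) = -4.38*h^2 - 1.49*h + 7.12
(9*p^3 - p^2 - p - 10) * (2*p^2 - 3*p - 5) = 18*p^5 - 29*p^4 - 44*p^3 - 12*p^2 + 35*p + 50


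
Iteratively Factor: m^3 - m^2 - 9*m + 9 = (m - 1)*(m^2 - 9) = (m - 1)*(m + 3)*(m - 3)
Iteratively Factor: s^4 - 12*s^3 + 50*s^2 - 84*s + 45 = (s - 1)*(s^3 - 11*s^2 + 39*s - 45) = (s - 3)*(s - 1)*(s^2 - 8*s + 15) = (s - 3)^2*(s - 1)*(s - 5)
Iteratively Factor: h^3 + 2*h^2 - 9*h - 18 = (h + 3)*(h^2 - h - 6) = (h - 3)*(h + 3)*(h + 2)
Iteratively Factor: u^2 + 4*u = (u + 4)*(u)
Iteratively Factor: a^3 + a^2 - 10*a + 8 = (a + 4)*(a^2 - 3*a + 2) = (a - 2)*(a + 4)*(a - 1)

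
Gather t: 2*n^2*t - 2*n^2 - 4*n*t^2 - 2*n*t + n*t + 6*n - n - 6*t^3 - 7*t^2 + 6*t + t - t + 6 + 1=-2*n^2 + 5*n - 6*t^3 + t^2*(-4*n - 7) + t*(2*n^2 - n + 6) + 7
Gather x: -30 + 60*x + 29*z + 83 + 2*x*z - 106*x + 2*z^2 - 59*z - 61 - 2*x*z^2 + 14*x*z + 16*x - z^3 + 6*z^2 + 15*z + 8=x*(-2*z^2 + 16*z - 30) - z^3 + 8*z^2 - 15*z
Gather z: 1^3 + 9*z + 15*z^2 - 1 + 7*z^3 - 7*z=7*z^3 + 15*z^2 + 2*z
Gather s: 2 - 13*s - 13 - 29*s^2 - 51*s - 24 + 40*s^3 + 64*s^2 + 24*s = 40*s^3 + 35*s^2 - 40*s - 35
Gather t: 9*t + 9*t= 18*t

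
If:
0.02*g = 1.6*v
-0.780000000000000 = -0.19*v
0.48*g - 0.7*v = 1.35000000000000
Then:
No Solution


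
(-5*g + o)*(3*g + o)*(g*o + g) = -15*g^3*o - 15*g^3 - 2*g^2*o^2 - 2*g^2*o + g*o^3 + g*o^2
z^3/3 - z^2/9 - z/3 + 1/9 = (z/3 + 1/3)*(z - 1)*(z - 1/3)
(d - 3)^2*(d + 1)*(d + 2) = d^4 - 3*d^3 - 7*d^2 + 15*d + 18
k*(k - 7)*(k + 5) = k^3 - 2*k^2 - 35*k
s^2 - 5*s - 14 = (s - 7)*(s + 2)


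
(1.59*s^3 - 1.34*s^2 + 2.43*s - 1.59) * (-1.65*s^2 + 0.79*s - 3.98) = -2.6235*s^5 + 3.4671*s^4 - 11.3963*s^3 + 9.8764*s^2 - 10.9275*s + 6.3282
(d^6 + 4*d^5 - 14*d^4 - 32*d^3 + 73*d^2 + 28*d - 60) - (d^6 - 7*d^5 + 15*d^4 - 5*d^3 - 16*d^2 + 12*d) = 11*d^5 - 29*d^4 - 27*d^3 + 89*d^2 + 16*d - 60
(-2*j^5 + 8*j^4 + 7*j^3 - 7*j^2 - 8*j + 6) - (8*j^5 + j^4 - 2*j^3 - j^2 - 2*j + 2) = -10*j^5 + 7*j^4 + 9*j^3 - 6*j^2 - 6*j + 4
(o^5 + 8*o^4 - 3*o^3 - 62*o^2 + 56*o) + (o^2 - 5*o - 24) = o^5 + 8*o^4 - 3*o^3 - 61*o^2 + 51*o - 24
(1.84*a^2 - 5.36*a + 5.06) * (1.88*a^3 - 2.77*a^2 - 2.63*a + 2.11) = 3.4592*a^5 - 15.1736*a^4 + 19.5208*a^3 + 3.963*a^2 - 24.6174*a + 10.6766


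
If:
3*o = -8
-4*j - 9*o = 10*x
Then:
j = 6 - 5*x/2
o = -8/3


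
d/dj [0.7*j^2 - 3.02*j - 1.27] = 1.4*j - 3.02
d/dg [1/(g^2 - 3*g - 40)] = (3 - 2*g)/(-g^2 + 3*g + 40)^2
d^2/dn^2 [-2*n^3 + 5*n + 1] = -12*n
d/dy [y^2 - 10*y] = 2*y - 10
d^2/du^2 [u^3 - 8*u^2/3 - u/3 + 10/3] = 6*u - 16/3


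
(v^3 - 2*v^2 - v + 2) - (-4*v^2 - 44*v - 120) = v^3 + 2*v^2 + 43*v + 122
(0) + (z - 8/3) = z - 8/3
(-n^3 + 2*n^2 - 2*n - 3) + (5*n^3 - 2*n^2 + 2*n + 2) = 4*n^3 - 1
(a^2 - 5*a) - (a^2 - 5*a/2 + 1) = -5*a/2 - 1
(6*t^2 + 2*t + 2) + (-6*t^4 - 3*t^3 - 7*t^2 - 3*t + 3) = -6*t^4 - 3*t^3 - t^2 - t + 5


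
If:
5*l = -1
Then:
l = -1/5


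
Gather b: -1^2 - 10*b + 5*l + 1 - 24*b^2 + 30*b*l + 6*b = -24*b^2 + b*(30*l - 4) + 5*l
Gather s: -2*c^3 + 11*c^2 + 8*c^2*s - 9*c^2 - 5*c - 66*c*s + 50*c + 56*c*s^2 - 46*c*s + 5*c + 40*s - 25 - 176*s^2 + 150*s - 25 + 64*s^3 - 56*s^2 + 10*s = -2*c^3 + 2*c^2 + 50*c + 64*s^3 + s^2*(56*c - 232) + s*(8*c^2 - 112*c + 200) - 50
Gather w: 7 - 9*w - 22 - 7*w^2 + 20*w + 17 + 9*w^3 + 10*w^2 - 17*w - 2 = 9*w^3 + 3*w^2 - 6*w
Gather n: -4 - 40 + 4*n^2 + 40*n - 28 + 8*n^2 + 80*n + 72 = 12*n^2 + 120*n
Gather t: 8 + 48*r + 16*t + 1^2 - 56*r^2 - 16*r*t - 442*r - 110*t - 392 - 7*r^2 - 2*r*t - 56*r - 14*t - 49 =-63*r^2 - 450*r + t*(-18*r - 108) - 432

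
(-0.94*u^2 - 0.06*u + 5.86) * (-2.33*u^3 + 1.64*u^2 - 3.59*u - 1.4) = 2.1902*u^5 - 1.4018*u^4 - 10.3776*u^3 + 11.1418*u^2 - 20.9534*u - 8.204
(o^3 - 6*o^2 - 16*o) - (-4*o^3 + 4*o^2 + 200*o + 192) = 5*o^3 - 10*o^2 - 216*o - 192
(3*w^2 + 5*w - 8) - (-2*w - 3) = 3*w^2 + 7*w - 5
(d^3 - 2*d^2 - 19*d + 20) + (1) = d^3 - 2*d^2 - 19*d + 21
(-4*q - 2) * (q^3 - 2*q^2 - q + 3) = -4*q^4 + 6*q^3 + 8*q^2 - 10*q - 6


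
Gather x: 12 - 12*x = 12 - 12*x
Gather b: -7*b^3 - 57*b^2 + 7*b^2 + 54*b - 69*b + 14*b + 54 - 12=-7*b^3 - 50*b^2 - b + 42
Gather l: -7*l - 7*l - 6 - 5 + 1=-14*l - 10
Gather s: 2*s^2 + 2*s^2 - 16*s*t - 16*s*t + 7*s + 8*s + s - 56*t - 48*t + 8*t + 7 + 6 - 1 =4*s^2 + s*(16 - 32*t) - 96*t + 12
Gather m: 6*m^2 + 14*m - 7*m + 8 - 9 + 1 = 6*m^2 + 7*m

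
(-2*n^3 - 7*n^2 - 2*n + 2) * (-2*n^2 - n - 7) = 4*n^5 + 16*n^4 + 25*n^3 + 47*n^2 + 12*n - 14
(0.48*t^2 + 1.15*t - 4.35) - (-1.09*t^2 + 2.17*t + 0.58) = 1.57*t^2 - 1.02*t - 4.93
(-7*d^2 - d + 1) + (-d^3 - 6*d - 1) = -d^3 - 7*d^2 - 7*d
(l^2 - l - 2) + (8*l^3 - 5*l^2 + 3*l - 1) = 8*l^3 - 4*l^2 + 2*l - 3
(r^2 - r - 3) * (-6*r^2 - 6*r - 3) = -6*r^4 + 21*r^2 + 21*r + 9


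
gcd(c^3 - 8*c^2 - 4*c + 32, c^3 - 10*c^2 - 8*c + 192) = c - 8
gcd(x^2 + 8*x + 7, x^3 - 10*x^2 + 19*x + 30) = x + 1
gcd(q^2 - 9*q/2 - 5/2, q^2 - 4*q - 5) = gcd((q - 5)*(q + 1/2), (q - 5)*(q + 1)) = q - 5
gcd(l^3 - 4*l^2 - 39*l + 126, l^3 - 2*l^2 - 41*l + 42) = l^2 - l - 42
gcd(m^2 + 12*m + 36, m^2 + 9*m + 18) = m + 6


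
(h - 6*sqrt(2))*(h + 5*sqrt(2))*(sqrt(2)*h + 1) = sqrt(2)*h^3 - h^2 - 61*sqrt(2)*h - 60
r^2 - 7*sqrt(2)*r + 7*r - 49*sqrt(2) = (r + 7)*(r - 7*sqrt(2))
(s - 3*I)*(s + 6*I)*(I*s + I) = I*s^3 - 3*s^2 + I*s^2 - 3*s + 18*I*s + 18*I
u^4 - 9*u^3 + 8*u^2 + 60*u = u*(u - 6)*(u - 5)*(u + 2)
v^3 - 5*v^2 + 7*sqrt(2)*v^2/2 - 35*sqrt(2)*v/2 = v*(v - 5)*(v + 7*sqrt(2)/2)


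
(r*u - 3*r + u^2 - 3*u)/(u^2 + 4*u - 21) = (r + u)/(u + 7)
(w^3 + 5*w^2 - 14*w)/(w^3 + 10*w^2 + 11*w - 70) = w/(w + 5)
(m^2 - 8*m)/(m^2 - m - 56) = m/(m + 7)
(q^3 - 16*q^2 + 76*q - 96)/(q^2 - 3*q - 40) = (q^2 - 8*q + 12)/(q + 5)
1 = 1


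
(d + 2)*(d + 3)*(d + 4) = d^3 + 9*d^2 + 26*d + 24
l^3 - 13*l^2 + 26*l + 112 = (l - 8)*(l - 7)*(l + 2)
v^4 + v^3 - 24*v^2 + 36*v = v*(v - 3)*(v - 2)*(v + 6)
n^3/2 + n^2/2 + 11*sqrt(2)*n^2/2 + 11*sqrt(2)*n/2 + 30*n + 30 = (n/2 + 1/2)*(n + 5*sqrt(2))*(n + 6*sqrt(2))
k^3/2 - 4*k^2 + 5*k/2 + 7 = (k/2 + 1/2)*(k - 7)*(k - 2)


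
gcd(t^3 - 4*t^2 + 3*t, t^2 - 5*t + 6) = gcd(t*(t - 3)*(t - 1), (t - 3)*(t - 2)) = t - 3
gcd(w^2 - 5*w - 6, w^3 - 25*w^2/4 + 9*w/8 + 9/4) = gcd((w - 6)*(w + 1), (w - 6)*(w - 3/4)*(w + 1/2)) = w - 6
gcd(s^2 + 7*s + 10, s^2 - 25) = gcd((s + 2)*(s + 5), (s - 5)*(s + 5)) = s + 5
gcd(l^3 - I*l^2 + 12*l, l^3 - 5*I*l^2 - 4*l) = l^2 - 4*I*l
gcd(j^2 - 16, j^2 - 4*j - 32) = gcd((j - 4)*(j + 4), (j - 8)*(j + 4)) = j + 4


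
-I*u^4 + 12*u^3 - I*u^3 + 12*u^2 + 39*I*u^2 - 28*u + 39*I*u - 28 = (u + I)*(u + 4*I)*(u + 7*I)*(-I*u - I)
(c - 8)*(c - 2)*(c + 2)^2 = c^4 - 6*c^3 - 20*c^2 + 24*c + 64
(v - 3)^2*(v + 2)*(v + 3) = v^4 - v^3 - 15*v^2 + 9*v + 54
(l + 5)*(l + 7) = l^2 + 12*l + 35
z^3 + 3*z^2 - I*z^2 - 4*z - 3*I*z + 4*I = (z - 1)*(z + 4)*(z - I)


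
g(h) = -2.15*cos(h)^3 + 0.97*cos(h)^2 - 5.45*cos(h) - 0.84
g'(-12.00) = 4.51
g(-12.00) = -6.04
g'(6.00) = -2.66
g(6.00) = -7.08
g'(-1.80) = -6.06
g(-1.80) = 0.47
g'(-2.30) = -7.16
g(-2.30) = 3.86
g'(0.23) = 2.21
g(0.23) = -7.21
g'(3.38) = -3.17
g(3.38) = 7.34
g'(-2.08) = -6.92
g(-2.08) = 2.30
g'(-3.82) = 6.82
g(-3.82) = 5.01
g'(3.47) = -4.21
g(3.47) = 7.01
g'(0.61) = 4.69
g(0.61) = -5.84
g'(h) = 6.45*sin(h)*cos(h)^2 - 1.94*sin(h)*cos(h) + 5.45*sin(h)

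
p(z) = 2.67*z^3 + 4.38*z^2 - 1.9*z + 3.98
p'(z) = 8.01*z^2 + 8.76*z - 1.9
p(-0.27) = 4.76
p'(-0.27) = -3.68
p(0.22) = 3.80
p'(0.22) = 0.41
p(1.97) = 37.65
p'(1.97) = 46.44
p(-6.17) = -444.70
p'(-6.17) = 248.98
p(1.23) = 13.24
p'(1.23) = 20.99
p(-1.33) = 7.97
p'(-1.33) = 0.62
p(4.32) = 292.77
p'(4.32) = 185.43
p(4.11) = 255.53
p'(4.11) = 169.41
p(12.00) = 5225.66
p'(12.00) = 1256.66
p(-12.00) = -3956.26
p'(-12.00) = 1046.42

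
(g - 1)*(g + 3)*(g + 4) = g^3 + 6*g^2 + 5*g - 12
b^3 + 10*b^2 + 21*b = b*(b + 3)*(b + 7)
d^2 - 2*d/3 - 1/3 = (d - 1)*(d + 1/3)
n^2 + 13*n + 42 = (n + 6)*(n + 7)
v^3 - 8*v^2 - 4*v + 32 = (v - 8)*(v - 2)*(v + 2)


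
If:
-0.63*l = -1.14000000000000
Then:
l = 1.81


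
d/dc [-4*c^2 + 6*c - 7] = 6 - 8*c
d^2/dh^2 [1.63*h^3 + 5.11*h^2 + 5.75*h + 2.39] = 9.78*h + 10.22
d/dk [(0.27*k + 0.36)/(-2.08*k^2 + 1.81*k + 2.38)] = (0.5616*k^2 + 1.4976*k - 0.0089999999999999)/(4.3264*k^4 - 7.5296*k^3 - 6.6247*k^2 + 8.6156*k + 5.6644)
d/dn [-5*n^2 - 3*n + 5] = -10*n - 3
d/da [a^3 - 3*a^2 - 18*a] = 3*a^2 - 6*a - 18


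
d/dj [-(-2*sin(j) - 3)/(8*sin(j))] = -3*cos(j)/(8*sin(j)^2)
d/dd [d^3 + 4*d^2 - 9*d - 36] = 3*d^2 + 8*d - 9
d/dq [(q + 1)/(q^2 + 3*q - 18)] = (q^2 + 3*q - (q + 1)*(2*q + 3) - 18)/(q^2 + 3*q - 18)^2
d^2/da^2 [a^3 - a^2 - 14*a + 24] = 6*a - 2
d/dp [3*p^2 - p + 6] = 6*p - 1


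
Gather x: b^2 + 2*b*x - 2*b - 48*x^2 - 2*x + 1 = b^2 - 2*b - 48*x^2 + x*(2*b - 2) + 1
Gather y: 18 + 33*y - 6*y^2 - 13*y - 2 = -6*y^2 + 20*y + 16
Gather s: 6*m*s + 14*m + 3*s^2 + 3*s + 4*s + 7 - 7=14*m + 3*s^2 + s*(6*m + 7)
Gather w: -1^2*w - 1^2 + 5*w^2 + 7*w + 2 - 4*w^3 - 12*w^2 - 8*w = -4*w^3 - 7*w^2 - 2*w + 1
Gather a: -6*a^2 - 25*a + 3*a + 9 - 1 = -6*a^2 - 22*a + 8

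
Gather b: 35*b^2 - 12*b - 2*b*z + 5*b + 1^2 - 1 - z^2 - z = 35*b^2 + b*(-2*z - 7) - z^2 - z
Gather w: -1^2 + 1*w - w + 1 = 0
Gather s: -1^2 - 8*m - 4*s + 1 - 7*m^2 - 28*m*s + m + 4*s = -7*m^2 - 28*m*s - 7*m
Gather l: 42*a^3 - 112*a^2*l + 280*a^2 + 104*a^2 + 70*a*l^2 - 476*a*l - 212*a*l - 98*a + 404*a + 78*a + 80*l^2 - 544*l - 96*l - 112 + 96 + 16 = 42*a^3 + 384*a^2 + 384*a + l^2*(70*a + 80) + l*(-112*a^2 - 688*a - 640)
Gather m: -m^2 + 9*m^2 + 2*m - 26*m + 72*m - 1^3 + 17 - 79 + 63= 8*m^2 + 48*m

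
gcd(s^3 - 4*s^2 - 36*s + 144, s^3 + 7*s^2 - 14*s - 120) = s^2 + 2*s - 24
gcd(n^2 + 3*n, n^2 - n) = n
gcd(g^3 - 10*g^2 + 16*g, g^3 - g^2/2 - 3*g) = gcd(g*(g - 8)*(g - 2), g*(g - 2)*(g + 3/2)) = g^2 - 2*g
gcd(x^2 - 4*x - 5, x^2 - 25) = x - 5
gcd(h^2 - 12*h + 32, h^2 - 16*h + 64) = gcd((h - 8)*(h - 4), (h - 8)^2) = h - 8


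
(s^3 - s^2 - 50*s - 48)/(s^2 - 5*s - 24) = (s^2 + 7*s + 6)/(s + 3)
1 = 1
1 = 1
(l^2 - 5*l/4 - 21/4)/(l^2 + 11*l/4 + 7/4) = (l - 3)/(l + 1)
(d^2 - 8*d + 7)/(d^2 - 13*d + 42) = (d - 1)/(d - 6)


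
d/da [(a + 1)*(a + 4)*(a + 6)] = 3*a^2 + 22*a + 34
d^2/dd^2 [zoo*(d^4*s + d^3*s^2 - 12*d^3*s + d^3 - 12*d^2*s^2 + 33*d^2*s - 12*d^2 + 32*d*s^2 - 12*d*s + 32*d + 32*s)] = zoo*(d^2*s + d*s^2 + d*s + d + s^2 + s + 1)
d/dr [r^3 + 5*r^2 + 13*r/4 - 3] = 3*r^2 + 10*r + 13/4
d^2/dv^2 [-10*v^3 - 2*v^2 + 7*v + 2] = -60*v - 4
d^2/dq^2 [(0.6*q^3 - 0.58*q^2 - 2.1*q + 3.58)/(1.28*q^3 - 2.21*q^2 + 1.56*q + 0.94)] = (1.494016*q^6 - 27.83232*q^5 + 104.314368*q^4 - 162.976356*q^3 + 176.17206*q^2 - 122.893464*q + 37.432664)/(2.097152*q^9 - 10.862592*q^8 + 26.422656*q^7 - 32.651141*q^6 + 16.24818*q^5 + 8.900346*q^4 - 12.255024*q^3 + 1.004484*q^2 + 4.135248*q + 0.830584)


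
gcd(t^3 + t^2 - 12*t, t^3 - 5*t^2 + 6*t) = t^2 - 3*t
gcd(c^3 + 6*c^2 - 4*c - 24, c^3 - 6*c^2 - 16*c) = c + 2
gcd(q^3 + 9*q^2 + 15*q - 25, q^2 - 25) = q + 5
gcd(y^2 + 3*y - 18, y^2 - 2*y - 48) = y + 6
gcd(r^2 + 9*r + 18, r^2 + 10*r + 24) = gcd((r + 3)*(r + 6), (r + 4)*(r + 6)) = r + 6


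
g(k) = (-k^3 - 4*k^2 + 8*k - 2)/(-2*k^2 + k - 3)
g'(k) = (4*k - 1)*(-k^3 - 4*k^2 + 8*k - 2)/(-2*k^2 + k - 3)^2 + (-3*k^2 - 8*k + 8)/(-2*k^2 + k - 3)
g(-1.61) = 2.15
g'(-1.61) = 0.30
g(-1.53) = 2.17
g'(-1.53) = 0.25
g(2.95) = 2.23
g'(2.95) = 1.01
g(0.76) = -0.39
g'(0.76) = 0.18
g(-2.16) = 1.92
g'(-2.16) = 0.50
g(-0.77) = 2.03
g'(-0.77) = -0.82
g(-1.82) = 2.08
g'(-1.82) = 0.40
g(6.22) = 4.69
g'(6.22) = 0.62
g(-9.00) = -1.90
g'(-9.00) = 0.53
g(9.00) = 6.30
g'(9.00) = 0.55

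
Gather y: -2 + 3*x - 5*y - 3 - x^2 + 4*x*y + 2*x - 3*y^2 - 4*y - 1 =-x^2 + 5*x - 3*y^2 + y*(4*x - 9) - 6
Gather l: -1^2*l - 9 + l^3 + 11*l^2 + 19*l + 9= l^3 + 11*l^2 + 18*l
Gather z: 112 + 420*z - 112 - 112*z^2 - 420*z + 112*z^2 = 0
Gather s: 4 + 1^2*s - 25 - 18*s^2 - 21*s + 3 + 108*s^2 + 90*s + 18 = 90*s^2 + 70*s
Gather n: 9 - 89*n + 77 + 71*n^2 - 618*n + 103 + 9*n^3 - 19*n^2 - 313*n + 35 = 9*n^3 + 52*n^2 - 1020*n + 224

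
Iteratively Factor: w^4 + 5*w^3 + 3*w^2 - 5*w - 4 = (w - 1)*(w^3 + 6*w^2 + 9*w + 4) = (w - 1)*(w + 1)*(w^2 + 5*w + 4) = (w - 1)*(w + 1)*(w + 4)*(w + 1)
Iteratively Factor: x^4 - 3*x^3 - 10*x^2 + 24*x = (x - 2)*(x^3 - x^2 - 12*x) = x*(x - 2)*(x^2 - x - 12) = x*(x - 4)*(x - 2)*(x + 3)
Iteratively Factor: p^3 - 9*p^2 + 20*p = (p - 4)*(p^2 - 5*p) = p*(p - 4)*(p - 5)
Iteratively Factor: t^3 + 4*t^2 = (t)*(t^2 + 4*t) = t*(t + 4)*(t)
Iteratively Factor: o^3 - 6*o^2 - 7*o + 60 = (o + 3)*(o^2 - 9*o + 20) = (o - 4)*(o + 3)*(o - 5)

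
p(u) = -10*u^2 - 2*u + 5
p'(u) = -20*u - 2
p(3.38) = -116.00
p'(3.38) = -69.60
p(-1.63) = -18.31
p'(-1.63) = 30.60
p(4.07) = -168.79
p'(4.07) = -83.40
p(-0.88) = -0.98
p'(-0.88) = 15.60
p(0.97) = -6.35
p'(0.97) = -21.40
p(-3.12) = -86.10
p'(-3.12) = 60.40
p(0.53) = 1.13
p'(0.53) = -12.60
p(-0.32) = 4.62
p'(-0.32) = 4.40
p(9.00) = -823.00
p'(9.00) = -182.00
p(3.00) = -91.00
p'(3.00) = -62.00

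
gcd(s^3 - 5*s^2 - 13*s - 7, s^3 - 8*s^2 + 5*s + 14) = s^2 - 6*s - 7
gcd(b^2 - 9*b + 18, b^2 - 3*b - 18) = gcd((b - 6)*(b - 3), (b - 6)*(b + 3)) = b - 6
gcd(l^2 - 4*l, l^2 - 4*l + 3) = 1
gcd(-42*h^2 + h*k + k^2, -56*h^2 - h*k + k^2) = 7*h + k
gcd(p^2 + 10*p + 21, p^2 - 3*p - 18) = p + 3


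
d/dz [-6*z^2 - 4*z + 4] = -12*z - 4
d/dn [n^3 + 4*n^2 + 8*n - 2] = 3*n^2 + 8*n + 8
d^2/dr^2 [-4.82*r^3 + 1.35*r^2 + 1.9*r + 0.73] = 2.7 - 28.92*r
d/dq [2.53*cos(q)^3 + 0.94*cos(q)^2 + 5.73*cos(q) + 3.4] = (7.59*sin(q)^2 - 1.88*cos(q) - 13.32)*sin(q)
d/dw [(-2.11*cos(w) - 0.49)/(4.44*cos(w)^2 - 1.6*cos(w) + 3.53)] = (-9.3684*cos(w)^2 - 4.3512*cos(w) + 8.2323)*sin(w)/(19.7136*cos(w)^4 - 14.208*cos(w)^3 + 33.9064*cos(w)^2 - 11.296*cos(w) + 12.4609)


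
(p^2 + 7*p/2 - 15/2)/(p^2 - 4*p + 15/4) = 2*(p + 5)/(2*p - 5)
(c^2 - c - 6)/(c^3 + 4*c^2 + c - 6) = (c - 3)/(c^2 + 2*c - 3)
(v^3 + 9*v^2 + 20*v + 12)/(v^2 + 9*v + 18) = (v^2 + 3*v + 2)/(v + 3)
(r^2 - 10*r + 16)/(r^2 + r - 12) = (r^2 - 10*r + 16)/(r^2 + r - 12)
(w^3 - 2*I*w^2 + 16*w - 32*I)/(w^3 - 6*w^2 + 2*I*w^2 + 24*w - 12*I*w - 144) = (w^2 + 2*I*w + 8)/(w^2 + 6*w*(-1 + I) - 36*I)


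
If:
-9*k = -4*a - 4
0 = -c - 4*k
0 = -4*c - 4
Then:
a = -7/16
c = -1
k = 1/4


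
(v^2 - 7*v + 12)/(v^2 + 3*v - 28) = (v - 3)/(v + 7)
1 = 1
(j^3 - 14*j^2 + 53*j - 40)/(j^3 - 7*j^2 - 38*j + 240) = (j - 1)/(j + 6)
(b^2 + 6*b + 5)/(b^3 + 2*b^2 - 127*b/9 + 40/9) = 9*(b + 1)/(9*b^2 - 27*b + 8)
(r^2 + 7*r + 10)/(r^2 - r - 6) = (r + 5)/(r - 3)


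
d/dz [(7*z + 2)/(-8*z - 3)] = -5/(8*z + 3)^2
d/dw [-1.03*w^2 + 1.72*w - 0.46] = 1.72 - 2.06*w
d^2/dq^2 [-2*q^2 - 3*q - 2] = -4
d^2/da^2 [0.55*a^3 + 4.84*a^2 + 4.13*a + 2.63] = 3.3*a + 9.68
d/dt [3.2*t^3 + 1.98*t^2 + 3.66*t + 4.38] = 9.6*t^2 + 3.96*t + 3.66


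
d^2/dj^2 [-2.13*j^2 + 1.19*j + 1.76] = -4.26000000000000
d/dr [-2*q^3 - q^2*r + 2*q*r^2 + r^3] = -q^2 + 4*q*r + 3*r^2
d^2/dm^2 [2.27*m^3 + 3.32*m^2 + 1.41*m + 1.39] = 13.62*m + 6.64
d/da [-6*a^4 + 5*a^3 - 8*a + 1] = -24*a^3 + 15*a^2 - 8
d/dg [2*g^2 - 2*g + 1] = 4*g - 2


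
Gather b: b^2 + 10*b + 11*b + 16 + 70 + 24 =b^2 + 21*b + 110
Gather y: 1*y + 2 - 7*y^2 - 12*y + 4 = -7*y^2 - 11*y + 6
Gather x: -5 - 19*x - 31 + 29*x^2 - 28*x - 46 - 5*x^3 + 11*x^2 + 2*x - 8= -5*x^3 + 40*x^2 - 45*x - 90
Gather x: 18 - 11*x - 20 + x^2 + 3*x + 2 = x^2 - 8*x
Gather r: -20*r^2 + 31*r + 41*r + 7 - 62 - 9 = -20*r^2 + 72*r - 64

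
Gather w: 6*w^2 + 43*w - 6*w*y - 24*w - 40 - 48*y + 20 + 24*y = 6*w^2 + w*(19 - 6*y) - 24*y - 20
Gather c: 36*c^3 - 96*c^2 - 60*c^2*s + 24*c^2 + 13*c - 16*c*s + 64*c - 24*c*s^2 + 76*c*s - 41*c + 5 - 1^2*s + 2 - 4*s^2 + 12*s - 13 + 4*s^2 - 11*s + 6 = 36*c^3 + c^2*(-60*s - 72) + c*(-24*s^2 + 60*s + 36)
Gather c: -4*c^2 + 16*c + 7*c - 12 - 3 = -4*c^2 + 23*c - 15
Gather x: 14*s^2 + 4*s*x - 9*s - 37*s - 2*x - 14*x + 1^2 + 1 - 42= 14*s^2 - 46*s + x*(4*s - 16) - 40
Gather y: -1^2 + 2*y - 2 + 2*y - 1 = 4*y - 4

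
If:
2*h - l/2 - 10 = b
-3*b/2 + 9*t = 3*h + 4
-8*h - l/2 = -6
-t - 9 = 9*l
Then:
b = -5059/639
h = 1033/1278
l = -596/639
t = -43/71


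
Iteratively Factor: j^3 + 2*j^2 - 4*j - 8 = (j - 2)*(j^2 + 4*j + 4) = (j - 2)*(j + 2)*(j + 2)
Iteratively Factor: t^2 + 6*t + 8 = (t + 2)*(t + 4)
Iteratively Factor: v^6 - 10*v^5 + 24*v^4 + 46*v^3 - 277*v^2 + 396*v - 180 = (v - 1)*(v^5 - 9*v^4 + 15*v^3 + 61*v^2 - 216*v + 180) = (v - 1)*(v + 3)*(v^4 - 12*v^3 + 51*v^2 - 92*v + 60) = (v - 3)*(v - 1)*(v + 3)*(v^3 - 9*v^2 + 24*v - 20) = (v - 3)*(v - 2)*(v - 1)*(v + 3)*(v^2 - 7*v + 10) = (v - 5)*(v - 3)*(v - 2)*(v - 1)*(v + 3)*(v - 2)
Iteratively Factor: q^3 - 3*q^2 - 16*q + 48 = (q - 4)*(q^2 + q - 12) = (q - 4)*(q + 4)*(q - 3)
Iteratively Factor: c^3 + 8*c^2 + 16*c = (c)*(c^2 + 8*c + 16) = c*(c + 4)*(c + 4)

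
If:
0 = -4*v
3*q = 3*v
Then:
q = 0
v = 0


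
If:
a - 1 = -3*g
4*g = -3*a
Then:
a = -4/5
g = 3/5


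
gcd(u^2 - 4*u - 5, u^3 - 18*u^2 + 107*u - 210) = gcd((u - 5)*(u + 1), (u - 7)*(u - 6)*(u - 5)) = u - 5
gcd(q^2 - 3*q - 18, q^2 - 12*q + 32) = 1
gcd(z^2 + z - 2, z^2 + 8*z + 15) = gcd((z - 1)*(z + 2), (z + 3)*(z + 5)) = 1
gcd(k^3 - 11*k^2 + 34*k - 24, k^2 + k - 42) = k - 6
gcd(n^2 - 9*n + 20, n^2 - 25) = n - 5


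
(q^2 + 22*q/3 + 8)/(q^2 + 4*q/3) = (q + 6)/q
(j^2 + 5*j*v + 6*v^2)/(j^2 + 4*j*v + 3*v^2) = (j + 2*v)/(j + v)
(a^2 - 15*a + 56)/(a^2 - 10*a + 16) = (a - 7)/(a - 2)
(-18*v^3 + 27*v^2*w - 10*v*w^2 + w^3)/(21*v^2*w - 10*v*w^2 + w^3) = (-6*v^2 + 7*v*w - w^2)/(w*(7*v - w))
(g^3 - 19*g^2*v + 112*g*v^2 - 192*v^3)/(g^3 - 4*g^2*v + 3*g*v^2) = (-g^2 + 16*g*v - 64*v^2)/(g*(-g + v))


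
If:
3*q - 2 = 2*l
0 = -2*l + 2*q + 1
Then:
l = 7/2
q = 3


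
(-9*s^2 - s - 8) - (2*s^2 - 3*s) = -11*s^2 + 2*s - 8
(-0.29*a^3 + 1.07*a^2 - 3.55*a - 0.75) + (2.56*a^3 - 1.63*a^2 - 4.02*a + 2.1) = 2.27*a^3 - 0.56*a^2 - 7.57*a + 1.35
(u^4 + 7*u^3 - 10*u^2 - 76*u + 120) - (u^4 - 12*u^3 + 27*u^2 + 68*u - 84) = 19*u^3 - 37*u^2 - 144*u + 204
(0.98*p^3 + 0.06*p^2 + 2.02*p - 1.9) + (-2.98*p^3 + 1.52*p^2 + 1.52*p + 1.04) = -2.0*p^3 + 1.58*p^2 + 3.54*p - 0.86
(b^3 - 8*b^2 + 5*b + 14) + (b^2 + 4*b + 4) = b^3 - 7*b^2 + 9*b + 18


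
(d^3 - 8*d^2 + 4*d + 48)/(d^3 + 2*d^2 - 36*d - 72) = (d - 4)/(d + 6)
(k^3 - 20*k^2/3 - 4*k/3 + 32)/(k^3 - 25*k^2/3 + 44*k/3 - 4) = (3*k^2 - 2*k - 16)/(3*k^2 - 7*k + 2)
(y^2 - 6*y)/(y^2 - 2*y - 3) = y*(6 - y)/(-y^2 + 2*y + 3)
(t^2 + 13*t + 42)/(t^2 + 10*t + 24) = (t + 7)/(t + 4)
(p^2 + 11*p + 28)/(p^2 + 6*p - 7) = (p + 4)/(p - 1)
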